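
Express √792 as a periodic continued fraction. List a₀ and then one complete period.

a₀ = ⌊√792⌋ = 28.
With m₀=0, d₀=1 and mₖ₊₁ = dₖaₖ − mₖ, dₖ₊₁ = (n − mₖ₊₁²)/dₖ, aₖ₊₁ = ⌊(a₀+mₖ₊₁)/dₖ₊₁⌋:
  k=1: m=28, d=8, a=7
  k=2: m=28, d=1, a=56
d=1 and a=2a₀=56 at k=2, so the next step gives (m, d) = (28, 8) again — its k=1 value — and the period has length 2.

[28; 7, 56]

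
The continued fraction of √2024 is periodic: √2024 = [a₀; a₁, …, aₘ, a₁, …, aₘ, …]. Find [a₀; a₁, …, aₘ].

a₀ = ⌊√2024⌋ = 44.
With m₀=0, d₀=1 and mₖ₊₁ = dₖaₖ − mₖ, dₖ₊₁ = (n − mₖ₊₁²)/dₖ, aₖ₊₁ = ⌊(a₀+mₖ₊₁)/dₖ₊₁⌋:
  k=1: m=44, d=88, a=1
  k=2: m=44, d=1, a=88
d=1 and a=2a₀=88 at k=2, so the next step gives (m, d) = (44, 88) again — its k=1 value — and the period has length 2.

[44; 1, 88]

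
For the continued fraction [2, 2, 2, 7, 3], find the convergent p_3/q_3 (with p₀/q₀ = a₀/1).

Using pₖ = aₖpₖ₋₁ + pₖ₋₂, qₖ = aₖqₖ₋₁ + qₖ₋₂ (with p₋₁=1, p₋₂=0, q₋₁=0, q₋₂=1):
  k=0: a=2, p=2, q=1
  k=1: a=2, p=5, q=2
  k=2: a=2, p=12, q=5
  k=3: a=7, p=89, q=37

89/37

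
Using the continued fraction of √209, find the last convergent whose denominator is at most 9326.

√209 = [14; 2, 5, 3, 2, 3, 5, 2, 28, …] (period length 8).
Convergents:
  p_0/q_0 = 14/1
  p_1/q_1 = 29/2
  p_2/q_2 = 159/11
  p_3/q_3 = 506/35
  p_4/q_4 = 1171/81
  p_5/q_5 = 4019/278
  p_6/q_6 = 21266/1471
  p_7/q_7 = 46551/3220
  p_8/q_8 = 1324694/91631
q_7 = 3220 ≤ 9326 < 91631 = q_8, so the answer is 46551/3220.

46551/3220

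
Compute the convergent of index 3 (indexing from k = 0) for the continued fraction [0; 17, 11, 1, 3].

Using pₖ = aₖpₖ₋₁ + pₖ₋₂, qₖ = aₖqₖ₋₁ + qₖ₋₂ (with p₋₁=1, p₋₂=0, q₋₁=0, q₋₂=1):
  k=0: a=0, p=0, q=1
  k=1: a=17, p=1, q=17
  k=2: a=11, p=11, q=188
  k=3: a=1, p=12, q=205

12/205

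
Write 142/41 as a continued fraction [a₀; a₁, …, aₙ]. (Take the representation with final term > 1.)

142 = 3·41 + 19
41 = 2·19 + 3
19 = 6·3 + 1
3 = 3·1 + 0  (stop)
So 142/41 = [3; 2, 6, 3].

[3; 2, 6, 3]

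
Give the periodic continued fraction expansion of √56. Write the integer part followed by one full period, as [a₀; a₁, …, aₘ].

a₀ = ⌊√56⌋ = 7.
With m₀=0, d₀=1 and mₖ₊₁ = dₖaₖ − mₖ, dₖ₊₁ = (n − mₖ₊₁²)/dₖ, aₖ₊₁ = ⌊(a₀+mₖ₊₁)/dₖ₊₁⌋:
  k=1: m=7, d=7, a=2
  k=2: m=7, d=1, a=14
d=1 and a=2a₀=14 at k=2, so the next step gives (m, d) = (7, 7) again — its k=1 value — and the period has length 2.

[7; 2, 14]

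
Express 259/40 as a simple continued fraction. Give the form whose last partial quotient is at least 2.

[6; 2, 9, 2]

259 = 6×40 + 19
40 = 2×19 + 2
19 = 9×2 + 1
2 = 2×1 + 0  (stop)
So 259/40 = [6; 2, 9, 2].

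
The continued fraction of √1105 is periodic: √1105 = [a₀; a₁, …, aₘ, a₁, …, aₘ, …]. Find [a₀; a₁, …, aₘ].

a₀ = ⌊√1105⌋ = 33.
With m₀=0, d₀=1 and mₖ₊₁ = dₖaₖ − mₖ, dₖ₊₁ = (n − mₖ₊₁²)/dₖ, aₖ₊₁ = ⌊(a₀+mₖ₊₁)/dₖ₊₁⌋:
  k=1: m=33, d=16, a=4
  k=2: m=31, d=9, a=7
  k=3: m=32, d=9, a=7
  k=4: m=31, d=16, a=4
  k=5: m=33, d=1, a=66
d=1 and a=2a₀=66 at k=5, so the next step gives (m, d) = (33, 16) again — its k=1 value — and the period has length 5.

[33; 4, 7, 7, 4, 66]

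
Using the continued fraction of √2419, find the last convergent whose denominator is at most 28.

541/11

√2419 = [49; 5, 2, 5, 98, …] (period length 4).
Convergents:
  p_0/q_0 = 49/1
  p_1/q_1 = 246/5
  p_2/q_2 = 541/11
  p_3/q_3 = 2951/60
q_2 = 11 ≤ 28 < 60 = q_3, so the answer is 541/11.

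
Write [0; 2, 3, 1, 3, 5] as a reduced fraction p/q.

Fold from the inside: start with 5/1.
  3 + 1/5 = 16/5
  1 + 5/16 = 21/16
  3 + 16/21 = 79/21
  2 + 21/79 = 179/79
  0 + 79/179 = 79/179

79/179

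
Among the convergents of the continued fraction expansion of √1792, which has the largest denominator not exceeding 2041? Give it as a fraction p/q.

√1792 = [42; 3, 84, …] (period length 2).
Convergents:
  p_0/q_0 = 42/1
  p_1/q_1 = 127/3
  p_2/q_2 = 10710/253
  p_3/q_3 = 32257/762
  p_4/q_4 = 2720298/64261
q_3 = 762 ≤ 2041 < 64261 = q_4, so the answer is 32257/762.

32257/762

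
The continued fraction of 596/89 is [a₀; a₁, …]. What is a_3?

3

596 = 6·89 + 62   →  a_0 = 6
89 = 1·62 + 27   →  a_1 = 1
62 = 2·27 + 8   →  a_2 = 2
27 = 3·8 + 3   →  a_3 = 3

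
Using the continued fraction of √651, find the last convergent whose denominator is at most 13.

51/2

√651 = [25; 1, 1, 16, 1, 1, 50, …] (period length 6).
Convergents:
  p_0/q_0 = 25/1
  p_1/q_1 = 26/1
  p_2/q_2 = 51/2
  p_3/q_3 = 842/33
q_2 = 2 ≤ 13 < 33 = q_3, so the answer is 51/2.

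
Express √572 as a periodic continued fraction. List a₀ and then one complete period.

[23; 1, 10, 1, 46]

a₀ = ⌊√572⌋ = 23.
With m₀=0, d₀=1 and mₖ₊₁ = dₖaₖ − mₖ, dₖ₊₁ = (n − mₖ₊₁²)/dₖ, aₖ₊₁ = ⌊(a₀+mₖ₊₁)/dₖ₊₁⌋:
  k=1: m=23, d=43, a=1
  k=2: m=20, d=4, a=10
  k=3: m=20, d=43, a=1
  k=4: m=23, d=1, a=46
d=1 and a=2a₀=46 at k=4, so the next step gives (m, d) = (23, 43) again — its k=1 value — and the period has length 4.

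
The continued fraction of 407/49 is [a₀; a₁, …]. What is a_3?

1

407 = 8·49 + 15   →  a_0 = 8
49 = 3·15 + 4   →  a_1 = 3
15 = 3·4 + 3   →  a_2 = 3
4 = 1·3 + 1   →  a_3 = 1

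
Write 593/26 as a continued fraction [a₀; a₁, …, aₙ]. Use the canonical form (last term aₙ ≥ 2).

593 = 22×26 + 21
26 = 1×21 + 5
21 = 4×5 + 1
5 = 5×1 + 0  (stop)
So 593/26 = [22; 1, 4, 5].

[22; 1, 4, 5]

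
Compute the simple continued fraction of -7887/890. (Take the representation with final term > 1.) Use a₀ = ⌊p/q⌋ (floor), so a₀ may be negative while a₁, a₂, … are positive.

[-9; 7, 4, 4, 7]

-7887 = -9·890 + 123
890 = 7·123 + 29
123 = 4·29 + 7
29 = 4·7 + 1
7 = 7·1 + 0  (stop)
So -7887/890 = [-9; 7, 4, 4, 7].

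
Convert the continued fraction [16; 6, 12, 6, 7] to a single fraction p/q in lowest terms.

Fold from the inside: start with 7/1.
  6 + 1/7 = 43/7
  12 + 7/43 = 523/43
  6 + 43/523 = 3181/523
  16 + 523/3181 = 51419/3181

51419/3181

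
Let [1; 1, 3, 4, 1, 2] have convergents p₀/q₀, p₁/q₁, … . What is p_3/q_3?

Using pₖ = aₖpₖ₋₁ + pₖ₋₂, qₖ = aₖqₖ₋₁ + qₖ₋₂ (with p₋₁=1, p₋₂=0, q₋₁=0, q₋₂=1):
  k=0: a=1, p=1, q=1
  k=1: a=1, p=2, q=1
  k=2: a=3, p=7, q=4
  k=3: a=4, p=30, q=17

30/17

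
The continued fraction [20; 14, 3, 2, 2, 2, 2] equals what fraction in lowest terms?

28399/1415

Fold from the inside: start with 2/1.
  2 + 1/2 = 5/2
  2 + 2/5 = 12/5
  2 + 5/12 = 29/12
  3 + 12/29 = 99/29
  14 + 29/99 = 1415/99
  20 + 99/1415 = 28399/1415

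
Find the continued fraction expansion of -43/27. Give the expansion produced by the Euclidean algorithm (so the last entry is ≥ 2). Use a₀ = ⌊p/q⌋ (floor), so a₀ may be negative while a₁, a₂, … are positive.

[-2; 2, 2, 5]

-43 = -2×27 + 11
27 = 2×11 + 5
11 = 2×5 + 1
5 = 5×1 + 0  (stop)
So -43/27 = [-2; 2, 2, 5].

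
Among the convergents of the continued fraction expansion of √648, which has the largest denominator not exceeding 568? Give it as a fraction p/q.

8935/351

√648 = [25; 2, 5, 6, 5, 2, 50, …] (period length 6).
Convergents:
  p_0/q_0 = 25/1
  p_1/q_1 = 51/2
  p_2/q_2 = 280/11
  p_3/q_3 = 1731/68
  p_4/q_4 = 8935/351
  p_5/q_5 = 19601/770
q_4 = 351 ≤ 568 < 770 = q_5, so the answer is 8935/351.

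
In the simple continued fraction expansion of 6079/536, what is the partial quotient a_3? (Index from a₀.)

13

6079 = 11·536 + 183   →  a_0 = 11
536 = 2·183 + 170   →  a_1 = 2
183 = 1·170 + 13   →  a_2 = 1
170 = 13·13 + 1   →  a_3 = 13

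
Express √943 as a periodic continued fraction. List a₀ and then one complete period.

[30; 1, 2, 2, 2, 1, 60]

a₀ = ⌊√943⌋ = 30.
With m₀=0, d₀=1 and mₖ₊₁ = dₖaₖ − mₖ, dₖ₊₁ = (n − mₖ₊₁²)/dₖ, aₖ₊₁ = ⌊(a₀+mₖ₊₁)/dₖ₊₁⌋:
  k=1: m=30, d=43, a=1
  k=2: m=13, d=18, a=2
  k=3: m=23, d=23, a=2
  k=4: m=23, d=18, a=2
  k=5: m=13, d=43, a=1
  k=6: m=30, d=1, a=60
d=1 and a=2a₀=60 at k=6, so the next step gives (m, d) = (30, 43) again — its k=1 value — and the period has length 6.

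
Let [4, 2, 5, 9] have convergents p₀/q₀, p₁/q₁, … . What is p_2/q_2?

Using pₖ = aₖpₖ₋₁ + pₖ₋₂, qₖ = aₖqₖ₋₁ + qₖ₋₂ (with p₋₁=1, p₋₂=0, q₋₁=0, q₋₂=1):
  k=0: a=4, p=4, q=1
  k=1: a=2, p=9, q=2
  k=2: a=5, p=49, q=11

49/11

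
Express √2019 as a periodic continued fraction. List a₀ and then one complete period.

a₀ = ⌊√2019⌋ = 44.
With m₀=0, d₀=1 and mₖ₊₁ = dₖaₖ − mₖ, dₖ₊₁ = (n − mₖ₊₁²)/dₖ, aₖ₊₁ = ⌊(a₀+mₖ₊₁)/dₖ₊₁⌋:
  k=1: m=44, d=83, a=1
  k=2: m=39, d=6, a=13
  k=3: m=39, d=83, a=1
  k=4: m=44, d=1, a=88
d=1 and a=2a₀=88 at k=4, so the next step gives (m, d) = (44, 83) again — its k=1 value — and the period has length 4.

[44; 1, 13, 1, 88]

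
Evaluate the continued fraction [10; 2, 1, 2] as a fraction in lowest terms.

Using pₖ = aₖpₖ₋₁ + pₖ₋₂ and qₖ = aₖqₖ₋₁ + qₖ₋₂:
  k=0: a=10, p=10, q=1
  k=1: a=2, p=21, q=2
  k=2: a=1, p=31, q=3
  k=3: a=2, p=83, q=8

83/8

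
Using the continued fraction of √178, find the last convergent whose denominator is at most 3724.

√178 = [13; 2, 1, 12, 1, 2, 26, …] (period length 6).
Convergents:
  p_0/q_0 = 13/1
  p_1/q_1 = 27/2
  p_2/q_2 = 40/3
  p_3/q_3 = 507/38
  p_4/q_4 = 547/41
  p_5/q_5 = 1601/120
  p_6/q_6 = 42173/3161
  p_7/q_7 = 85947/6442
q_6 = 3161 ≤ 3724 < 6442 = q_7, so the answer is 42173/3161.

42173/3161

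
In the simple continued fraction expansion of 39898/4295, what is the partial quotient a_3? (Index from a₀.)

39898 = 9·4295 + 1243   →  a_0 = 9
4295 = 3·1243 + 566   →  a_1 = 3
1243 = 2·566 + 111   →  a_2 = 2
566 = 5·111 + 11   →  a_3 = 5

5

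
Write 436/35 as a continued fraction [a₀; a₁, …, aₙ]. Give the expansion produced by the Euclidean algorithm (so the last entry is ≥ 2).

436 = 12×35 + 16
35 = 2×16 + 3
16 = 5×3 + 1
3 = 3×1 + 0  (stop)
So 436/35 = [12; 2, 5, 3].

[12; 2, 5, 3]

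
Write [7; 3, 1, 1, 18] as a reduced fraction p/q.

947/130

Fold from the inside: start with 18/1.
  1 + 1/18 = 19/18
  1 + 18/19 = 37/19
  3 + 19/37 = 130/37
  7 + 37/130 = 947/130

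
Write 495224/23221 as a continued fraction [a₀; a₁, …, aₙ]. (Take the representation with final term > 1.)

495224 = 21·23221 + 7583
23221 = 3·7583 + 472
7583 = 16·472 + 31
472 = 15·31 + 7
31 = 4·7 + 3
7 = 2·3 + 1
3 = 3·1 + 0  (stop)
So 495224/23221 = [21; 3, 16, 15, 4, 2, 3].

[21; 3, 16, 15, 4, 2, 3]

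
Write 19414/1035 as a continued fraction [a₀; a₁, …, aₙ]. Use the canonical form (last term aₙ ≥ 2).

19414 = 18*1035 + 784
1035 = 1*784 + 251
784 = 3*251 + 31
251 = 8*31 + 3
31 = 10*3 + 1
3 = 3*1 + 0  (stop)
So 19414/1035 = [18; 1, 3, 8, 10, 3].

[18; 1, 3, 8, 10, 3]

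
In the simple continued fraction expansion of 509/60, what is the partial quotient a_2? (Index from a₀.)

509 = 8·60 + 29   →  a_0 = 8
60 = 2·29 + 2   →  a_1 = 2
29 = 14·2 + 1   →  a_2 = 14

14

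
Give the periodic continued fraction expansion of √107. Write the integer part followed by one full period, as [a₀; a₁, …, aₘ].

[10; 2, 1, 9, 1, 2, 20]

a₀ = ⌊√107⌋ = 10.
With m₀=0, d₀=1 and mₖ₊₁ = dₖaₖ − mₖ, dₖ₊₁ = (n − mₖ₊₁²)/dₖ, aₖ₊₁ = ⌊(a₀+mₖ₊₁)/dₖ₊₁⌋:
  k=1: m=10, d=7, a=2
  k=2: m=4, d=13, a=1
  k=3: m=9, d=2, a=9
  k=4: m=9, d=13, a=1
  k=5: m=4, d=7, a=2
  k=6: m=10, d=1, a=20
d=1 and a=2a₀=20 at k=6, so the next step gives (m, d) = (10, 7) again — its k=1 value — and the period has length 6.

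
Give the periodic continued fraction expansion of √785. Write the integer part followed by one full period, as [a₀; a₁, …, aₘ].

a₀ = ⌊√785⌋ = 28.
With m₀=0, d₀=1 and mₖ₊₁ = dₖaₖ − mₖ, dₖ₊₁ = (n − mₖ₊₁²)/dₖ, aₖ₊₁ = ⌊(a₀+mₖ₊₁)/dₖ₊₁⌋:
  k=1: m=28, d=1, a=56
d=1 and a=2a₀=56 at k=1, so the next step gives (m, d) = (28, 1) again — its k=1 value — and the period has length 1.

[28; 56]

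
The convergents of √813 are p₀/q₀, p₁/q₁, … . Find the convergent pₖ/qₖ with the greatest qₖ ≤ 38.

√813 = [28; 1, 1, 18, 1, 1, 56, …] (period length 6).
Convergents:
  p_0/q_0 = 28/1
  p_1/q_1 = 29/1
  p_2/q_2 = 57/2
  p_3/q_3 = 1055/37
  p_4/q_4 = 1112/39
q_3 = 37 ≤ 38 < 39 = q_4, so the answer is 1055/37.

1055/37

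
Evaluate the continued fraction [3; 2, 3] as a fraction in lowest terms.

Using pₖ = aₖpₖ₋₁ + pₖ₋₂ and qₖ = aₖqₖ₋₁ + qₖ₋₂:
  k=0: a=3, p=3, q=1
  k=1: a=2, p=7, q=2
  k=2: a=3, p=24, q=7

24/7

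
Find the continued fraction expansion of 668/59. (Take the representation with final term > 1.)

668 = 11*59 + 19
59 = 3*19 + 2
19 = 9*2 + 1
2 = 2*1 + 0  (stop)
So 668/59 = [11; 3, 9, 2].

[11; 3, 9, 2]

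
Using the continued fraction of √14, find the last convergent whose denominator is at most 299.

449/120

√14 = [3; 1, 2, 1, 6, …] (period length 4).
Convergents:
  p_0/q_0 = 3/1
  p_1/q_1 = 4/1
  p_2/q_2 = 11/3
  p_3/q_3 = 15/4
  p_4/q_4 = 101/27
  p_5/q_5 = 116/31
  p_6/q_6 = 333/89
  p_7/q_7 = 449/120
  p_8/q_8 = 3027/809
q_7 = 120 ≤ 299 < 809 = q_8, so the answer is 449/120.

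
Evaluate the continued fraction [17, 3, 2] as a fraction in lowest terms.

Using pₖ = aₖpₖ₋₁ + pₖ₋₂ and qₖ = aₖqₖ₋₁ + qₖ₋₂:
  k=0: a=17, p=17, q=1
  k=1: a=3, p=52, q=3
  k=2: a=2, p=121, q=7

121/7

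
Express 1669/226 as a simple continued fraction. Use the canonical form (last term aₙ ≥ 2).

1669 = 7·226 + 87
226 = 2·87 + 52
87 = 1·52 + 35
52 = 1·35 + 17
35 = 2·17 + 1
17 = 17·1 + 0  (stop)
So 1669/226 = [7; 2, 1, 1, 2, 17].

[7; 2, 1, 1, 2, 17]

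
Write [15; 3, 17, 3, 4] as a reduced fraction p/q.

Fold from the inside: start with 4/1.
  3 + 1/4 = 13/4
  17 + 4/13 = 225/13
  3 + 13/225 = 688/225
  15 + 225/688 = 10545/688

10545/688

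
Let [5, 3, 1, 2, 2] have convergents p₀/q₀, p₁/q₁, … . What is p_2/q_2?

Using pₖ = aₖpₖ₋₁ + pₖ₋₂, qₖ = aₖqₖ₋₁ + qₖ₋₂ (with p₋₁=1, p₋₂=0, q₋₁=0, q₋₂=1):
  k=0: a=5, p=5, q=1
  k=1: a=3, p=16, q=3
  k=2: a=1, p=21, q=4

21/4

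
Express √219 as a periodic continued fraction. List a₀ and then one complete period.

[14; 1, 3, 1, 28]

a₀ = ⌊√219⌋ = 14.
With m₀=0, d₀=1 and mₖ₊₁ = dₖaₖ − mₖ, dₖ₊₁ = (n − mₖ₊₁²)/dₖ, aₖ₊₁ = ⌊(a₀+mₖ₊₁)/dₖ₊₁⌋:
  k=1: m=14, d=23, a=1
  k=2: m=9, d=6, a=3
  k=3: m=9, d=23, a=1
  k=4: m=14, d=1, a=28
d=1 and a=2a₀=28 at k=4, so the next step gives (m, d) = (14, 23) again — its k=1 value — and the period has length 4.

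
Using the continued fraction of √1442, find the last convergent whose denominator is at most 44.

1443/38

√1442 = [37; 1, 36, 1, 74, …] (period length 4).
Convergents:
  p_0/q_0 = 37/1
  p_1/q_1 = 38/1
  p_2/q_2 = 1405/37
  p_3/q_3 = 1443/38
  p_4/q_4 = 108187/2849
q_3 = 38 ≤ 44 < 2849 = q_4, so the answer is 1443/38.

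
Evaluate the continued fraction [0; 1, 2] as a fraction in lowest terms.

Using pₖ = aₖpₖ₋₁ + pₖ₋₂ and qₖ = aₖqₖ₋₁ + qₖ₋₂:
  k=0: a=0, p=0, q=1
  k=1: a=1, p=1, q=1
  k=2: a=2, p=2, q=3

2/3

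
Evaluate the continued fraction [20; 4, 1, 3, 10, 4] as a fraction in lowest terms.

Fold from the inside: start with 4/1.
  10 + 1/4 = 41/4
  3 + 4/41 = 127/41
  1 + 41/127 = 168/127
  4 + 127/168 = 799/168
  20 + 168/799 = 16148/799

16148/799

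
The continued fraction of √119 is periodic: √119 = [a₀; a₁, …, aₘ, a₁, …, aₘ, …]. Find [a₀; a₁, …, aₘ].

a₀ = ⌊√119⌋ = 10.
With m₀=0, d₀=1 and mₖ₊₁ = dₖaₖ − mₖ, dₖ₊₁ = (n − mₖ₊₁²)/dₖ, aₖ₊₁ = ⌊(a₀+mₖ₊₁)/dₖ₊₁⌋:
  k=1: m=10, d=19, a=1
  k=2: m=9, d=2, a=9
  k=3: m=9, d=19, a=1
  k=4: m=10, d=1, a=20
d=1 and a=2a₀=20 at k=4, so the next step gives (m, d) = (10, 19) again — its k=1 value — and the period has length 4.

[10; 1, 9, 1, 20]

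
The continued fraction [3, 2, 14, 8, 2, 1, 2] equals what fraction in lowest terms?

Fold from the inside: start with 2/1.
  1 + 1/2 = 3/2
  2 + 2/3 = 8/3
  8 + 3/8 = 67/8
  14 + 8/67 = 946/67
  2 + 67/946 = 1959/946
  3 + 946/1959 = 6823/1959

6823/1959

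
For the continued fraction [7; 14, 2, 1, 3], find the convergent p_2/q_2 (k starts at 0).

205/29

Using pₖ = aₖpₖ₋₁ + pₖ₋₂, qₖ = aₖqₖ₋₁ + qₖ₋₂ (with p₋₁=1, p₋₂=0, q₋₁=0, q₋₂=1):
  k=0: a=7, p=7, q=1
  k=1: a=14, p=99, q=14
  k=2: a=2, p=205, q=29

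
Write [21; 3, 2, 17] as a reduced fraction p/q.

2597/122

Fold from the inside: start with 17/1.
  2 + 1/17 = 35/17
  3 + 17/35 = 122/35
  21 + 35/122 = 2597/122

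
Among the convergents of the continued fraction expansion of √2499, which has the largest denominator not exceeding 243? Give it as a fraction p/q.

√2499 = [49; 1, 98, …] (period length 2).
Convergents:
  p_0/q_0 = 49/1
  p_1/q_1 = 50/1
  p_2/q_2 = 4949/99
  p_3/q_3 = 4999/100
  p_4/q_4 = 494851/9899
q_3 = 100 ≤ 243 < 9899 = q_4, so the answer is 4999/100.

4999/100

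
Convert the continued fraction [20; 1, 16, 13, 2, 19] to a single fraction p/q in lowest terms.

Using pₖ = aₖpₖ₋₁ + pₖ₋₂ and qₖ = aₖqₖ₋₁ + qₖ₋₂:
  k=0: a=20, p=20, q=1
  k=1: a=1, p=21, q=1
  k=2: a=16, p=356, q=17
  k=3: a=13, p=4649, q=222
  k=4: a=2, p=9654, q=461
  k=5: a=19, p=188075, q=8981

188075/8981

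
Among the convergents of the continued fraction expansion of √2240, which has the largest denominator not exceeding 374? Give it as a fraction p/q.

10081/213

√2240 = [47; 3, 23, 3, 94, …] (period length 4).
Convergents:
  p_0/q_0 = 47/1
  p_1/q_1 = 142/3
  p_2/q_2 = 3313/70
  p_3/q_3 = 10081/213
  p_4/q_4 = 950927/20092
q_3 = 213 ≤ 374 < 20092 = q_4, so the answer is 10081/213.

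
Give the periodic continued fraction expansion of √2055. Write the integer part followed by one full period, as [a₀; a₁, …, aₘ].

a₀ = ⌊√2055⌋ = 45.
With m₀=0, d₀=1 and mₖ₊₁ = dₖaₖ − mₖ, dₖ₊₁ = (n − mₖ₊₁²)/dₖ, aₖ₊₁ = ⌊(a₀+mₖ₊₁)/dₖ₊₁⌋:
  k=1: m=45, d=30, a=3
  k=2: m=45, d=1, a=90
d=1 and a=2a₀=90 at k=2, so the next step gives (m, d) = (45, 30) again — its k=1 value — and the period has length 2.

[45; 3, 90]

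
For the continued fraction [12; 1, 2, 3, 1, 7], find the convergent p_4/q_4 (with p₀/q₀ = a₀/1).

Using pₖ = aₖpₖ₋₁ + pₖ₋₂, qₖ = aₖqₖ₋₁ + qₖ₋₂ (with p₋₁=1, p₋₂=0, q₋₁=0, q₋₂=1):
  k=0: a=12, p=12, q=1
  k=1: a=1, p=13, q=1
  k=2: a=2, p=38, q=3
  k=3: a=3, p=127, q=10
  k=4: a=1, p=165, q=13

165/13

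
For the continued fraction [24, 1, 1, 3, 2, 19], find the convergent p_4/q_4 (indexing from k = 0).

393/16

Using pₖ = aₖpₖ₋₁ + pₖ₋₂, qₖ = aₖqₖ₋₁ + qₖ₋₂ (with p₋₁=1, p₋₂=0, q₋₁=0, q₋₂=1):
  k=0: a=24, p=24, q=1
  k=1: a=1, p=25, q=1
  k=2: a=1, p=49, q=2
  k=3: a=3, p=172, q=7
  k=4: a=2, p=393, q=16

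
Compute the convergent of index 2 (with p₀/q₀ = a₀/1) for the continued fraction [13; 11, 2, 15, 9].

Using pₖ = aₖpₖ₋₁ + pₖ₋₂, qₖ = aₖqₖ₋₁ + qₖ₋₂ (with p₋₁=1, p₋₂=0, q₋₁=0, q₋₂=1):
  k=0: a=13, p=13, q=1
  k=1: a=11, p=144, q=11
  k=2: a=2, p=301, q=23

301/23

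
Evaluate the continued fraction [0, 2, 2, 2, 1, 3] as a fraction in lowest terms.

Using pₖ = aₖpₖ₋₁ + pₖ₋₂ and qₖ = aₖqₖ₋₁ + qₖ₋₂:
  k=0: a=0, p=0, q=1
  k=1: a=2, p=1, q=2
  k=2: a=2, p=2, q=5
  k=3: a=2, p=5, q=12
  k=4: a=1, p=7, q=17
  k=5: a=3, p=26, q=63

26/63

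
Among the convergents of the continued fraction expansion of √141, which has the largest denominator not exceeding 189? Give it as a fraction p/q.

2173/183

√141 = [11; 1, 6, 1, 22, …] (period length 4).
Convergents:
  p_0/q_0 = 11/1
  p_1/q_1 = 12/1
  p_2/q_2 = 83/7
  p_3/q_3 = 95/8
  p_4/q_4 = 2173/183
  p_5/q_5 = 2268/191
q_4 = 183 ≤ 189 < 191 = q_5, so the answer is 2173/183.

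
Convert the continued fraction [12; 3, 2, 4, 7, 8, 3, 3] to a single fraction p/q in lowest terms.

Using pₖ = aₖpₖ₋₁ + pₖ₋₂ and qₖ = aₖqₖ₋₁ + qₖ₋₂:
  k=0: a=12, p=12, q=1
  k=1: a=3, p=37, q=3
  k=2: a=2, p=86, q=7
  k=3: a=4, p=381, q=31
  k=4: a=7, p=2753, q=224
  k=5: a=8, p=22405, q=1823
  k=6: a=3, p=69968, q=5693
  k=7: a=3, p=232309, q=18902

232309/18902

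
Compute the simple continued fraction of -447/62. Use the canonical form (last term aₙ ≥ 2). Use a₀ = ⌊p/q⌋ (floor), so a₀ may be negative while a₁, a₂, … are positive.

-447 = -8*62 + 49
62 = 1*49 + 13
49 = 3*13 + 10
13 = 1*10 + 3
10 = 3*3 + 1
3 = 3*1 + 0  (stop)
So -447/62 = [-8; 1, 3, 1, 3, 3].

[-8; 1, 3, 1, 3, 3]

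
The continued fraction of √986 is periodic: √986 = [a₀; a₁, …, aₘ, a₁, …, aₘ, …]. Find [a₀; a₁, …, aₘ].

[31; 2, 2, 62]

a₀ = ⌊√986⌋ = 31.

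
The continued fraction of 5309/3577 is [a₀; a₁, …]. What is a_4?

18

5309 = 1·3577 + 1732   →  a_0 = 1
3577 = 2·1732 + 113   →  a_1 = 2
1732 = 15·113 + 37   →  a_2 = 15
113 = 3·37 + 2   →  a_3 = 3
37 = 18·2 + 1   →  a_4 = 18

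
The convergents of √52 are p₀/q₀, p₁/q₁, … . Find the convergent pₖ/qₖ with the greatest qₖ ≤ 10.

√52 = [7; 4, 1, 2, 1, 4, 14, …] (period length 6).
Convergents:
  p_0/q_0 = 7/1
  p_1/q_1 = 29/4
  p_2/q_2 = 36/5
  p_3/q_3 = 101/14
q_2 = 5 ≤ 10 < 14 = q_3, so the answer is 36/5.

36/5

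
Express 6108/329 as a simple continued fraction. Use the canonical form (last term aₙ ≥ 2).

6108 = 18*329 + 186
329 = 1*186 + 143
186 = 1*143 + 43
143 = 3*43 + 14
43 = 3*14 + 1
14 = 14*1 + 0  (stop)
So 6108/329 = [18; 1, 1, 3, 3, 14].

[18; 1, 1, 3, 3, 14]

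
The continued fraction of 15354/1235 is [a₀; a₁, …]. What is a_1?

2

15354 = 12·1235 + 534   →  a_0 = 12
1235 = 2·534 + 167   →  a_1 = 2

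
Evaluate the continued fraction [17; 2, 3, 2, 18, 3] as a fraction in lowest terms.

Fold from the inside: start with 3/1.
  18 + 1/3 = 55/3
  2 + 3/55 = 113/55
  3 + 55/113 = 394/113
  2 + 113/394 = 901/394
  17 + 394/901 = 15711/901

15711/901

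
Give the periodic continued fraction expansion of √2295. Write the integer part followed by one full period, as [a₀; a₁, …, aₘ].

a₀ = ⌊√2295⌋ = 47.
With m₀=0, d₀=1 and mₖ₊₁ = dₖaₖ − mₖ, dₖ₊₁ = (n − mₖ₊₁²)/dₖ, aₖ₊₁ = ⌊(a₀+mₖ₊₁)/dₖ₊₁⌋:
  k=1: m=47, d=86, a=1
  k=2: m=39, d=9, a=9
  k=3: m=42, d=59, a=1
  k=4: m=17, d=34, a=1
  k=5: m=17, d=59, a=1
  k=6: m=42, d=9, a=9
  k=7: m=39, d=86, a=1
  k=8: m=47, d=1, a=94
d=1 and a=2a₀=94 at k=8, so the next step gives (m, d) = (47, 86) again — its k=1 value — and the period has length 8.

[47; 1, 9, 1, 1, 1, 9, 1, 94]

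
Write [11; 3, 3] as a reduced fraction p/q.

Fold from the inside: start with 3/1.
  3 + 1/3 = 10/3
  11 + 3/10 = 113/10

113/10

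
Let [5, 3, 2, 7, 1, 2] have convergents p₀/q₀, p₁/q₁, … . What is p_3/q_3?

Using pₖ = aₖpₖ₋₁ + pₖ₋₂, qₖ = aₖqₖ₋₁ + qₖ₋₂ (with p₋₁=1, p₋₂=0, q₋₁=0, q₋₂=1):
  k=0: a=5, p=5, q=1
  k=1: a=3, p=16, q=3
  k=2: a=2, p=37, q=7
  k=3: a=7, p=275, q=52

275/52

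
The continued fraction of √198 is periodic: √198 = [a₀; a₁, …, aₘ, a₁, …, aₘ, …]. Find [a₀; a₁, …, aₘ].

a₀ = ⌊√198⌋ = 14.
With m₀=0, d₀=1 and mₖ₊₁ = dₖaₖ − mₖ, dₖ₊₁ = (n − mₖ₊₁²)/dₖ, aₖ₊₁ = ⌊(a₀+mₖ₊₁)/dₖ₊₁⌋:
  k=1: m=14, d=2, a=14
  k=2: m=14, d=1, a=28
d=1 and a=2a₀=28 at k=2, so the next step gives (m, d) = (14, 2) again — its k=1 value — and the period has length 2.

[14; 14, 28]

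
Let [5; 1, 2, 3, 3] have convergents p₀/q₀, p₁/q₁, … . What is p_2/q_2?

Using pₖ = aₖpₖ₋₁ + pₖ₋₂, qₖ = aₖqₖ₋₁ + qₖ₋₂ (with p₋₁=1, p₋₂=0, q₋₁=0, q₋₂=1):
  k=0: a=5, p=5, q=1
  k=1: a=1, p=6, q=1
  k=2: a=2, p=17, q=3

17/3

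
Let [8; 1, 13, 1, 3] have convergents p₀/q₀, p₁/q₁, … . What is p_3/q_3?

134/15

Using pₖ = aₖpₖ₋₁ + pₖ₋₂, qₖ = aₖqₖ₋₁ + qₖ₋₂ (with p₋₁=1, p₋₂=0, q₋₁=0, q₋₂=1):
  k=0: a=8, p=8, q=1
  k=1: a=1, p=9, q=1
  k=2: a=13, p=125, q=14
  k=3: a=1, p=134, q=15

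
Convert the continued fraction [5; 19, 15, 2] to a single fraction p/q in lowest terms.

Using pₖ = aₖpₖ₋₁ + pₖ₋₂ and qₖ = aₖqₖ₋₁ + qₖ₋₂:
  k=0: a=5, p=5, q=1
  k=1: a=19, p=96, q=19
  k=2: a=15, p=1445, q=286
  k=3: a=2, p=2986, q=591

2986/591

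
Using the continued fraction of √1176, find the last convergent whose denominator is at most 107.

√1176 = [34; 3, 2, 2, 2, 3, 68, …] (period length 6).
Convergents:
  p_0/q_0 = 34/1
  p_1/q_1 = 103/3
  p_2/q_2 = 240/7
  p_3/q_3 = 583/17
  p_4/q_4 = 1406/41
  p_5/q_5 = 4801/140
q_4 = 41 ≤ 107 < 140 = q_5, so the answer is 1406/41.

1406/41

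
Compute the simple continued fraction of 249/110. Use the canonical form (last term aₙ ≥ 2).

249 = 2*110 + 29
110 = 3*29 + 23
29 = 1*23 + 6
23 = 3*6 + 5
6 = 1*5 + 1
5 = 5*1 + 0  (stop)
So 249/110 = [2; 3, 1, 3, 1, 5].

[2; 3, 1, 3, 1, 5]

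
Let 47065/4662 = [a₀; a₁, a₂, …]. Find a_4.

10

47065 = 10·4662 + 445   →  a_0 = 10
4662 = 10·445 + 212   →  a_1 = 10
445 = 2·212 + 21   →  a_2 = 2
212 = 10·21 + 2   →  a_3 = 10
21 = 10·2 + 1   →  a_4 = 10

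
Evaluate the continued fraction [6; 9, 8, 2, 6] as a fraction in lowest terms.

Using pₖ = aₖpₖ₋₁ + pₖ₋₂ and qₖ = aₖqₖ₋₁ + qₖ₋₂:
  k=0: a=6, p=6, q=1
  k=1: a=9, p=55, q=9
  k=2: a=8, p=446, q=73
  k=3: a=2, p=947, q=155
  k=4: a=6, p=6128, q=1003

6128/1003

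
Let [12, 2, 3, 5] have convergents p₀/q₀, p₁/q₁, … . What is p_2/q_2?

87/7

Using pₖ = aₖpₖ₋₁ + pₖ₋₂, qₖ = aₖqₖ₋₁ + qₖ₋₂ (with p₋₁=1, p₋₂=0, q₋₁=0, q₋₂=1):
  k=0: a=12, p=12, q=1
  k=1: a=2, p=25, q=2
  k=2: a=3, p=87, q=7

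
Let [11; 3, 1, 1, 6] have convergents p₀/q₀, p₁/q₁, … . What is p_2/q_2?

Using pₖ = aₖpₖ₋₁ + pₖ₋₂, qₖ = aₖqₖ₋₁ + qₖ₋₂ (with p₋₁=1, p₋₂=0, q₋₁=0, q₋₂=1):
  k=0: a=11, p=11, q=1
  k=1: a=3, p=34, q=3
  k=2: a=1, p=45, q=4

45/4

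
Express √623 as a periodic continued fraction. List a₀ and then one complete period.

a₀ = ⌊√623⌋ = 24.

[24; 1, 23, 1, 48]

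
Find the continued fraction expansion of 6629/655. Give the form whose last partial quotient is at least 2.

[10; 8, 3, 2, 3, 3]

6629 = 10·655 + 79
655 = 8·79 + 23
79 = 3·23 + 10
23 = 2·10 + 3
10 = 3·3 + 1
3 = 3·1 + 0  (stop)
So 6629/655 = [10; 8, 3, 2, 3, 3].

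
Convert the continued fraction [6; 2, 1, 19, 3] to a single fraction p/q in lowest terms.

Fold from the inside: start with 3/1.
  19 + 1/3 = 58/3
  1 + 3/58 = 61/58
  2 + 58/61 = 180/61
  6 + 61/180 = 1141/180

1141/180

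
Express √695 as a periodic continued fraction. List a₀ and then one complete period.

a₀ = ⌊√695⌋ = 26.

[26; 2, 1, 3, 10, 3, 1, 2, 52]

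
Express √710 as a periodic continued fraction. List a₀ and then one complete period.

[26; 1, 1, 1, 4, 1, 1, 1, 52]

a₀ = ⌊√710⌋ = 26.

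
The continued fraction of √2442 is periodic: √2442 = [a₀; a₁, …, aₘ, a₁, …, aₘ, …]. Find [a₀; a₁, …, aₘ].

[49; 2, 2, 2, 98]

a₀ = ⌊√2442⌋ = 49.
With m₀=0, d₀=1 and mₖ₊₁ = dₖaₖ − mₖ, dₖ₊₁ = (n − mₖ₊₁²)/dₖ, aₖ₊₁ = ⌊(a₀+mₖ₊₁)/dₖ₊₁⌋:
  k=1: m=49, d=41, a=2
  k=2: m=33, d=33, a=2
  k=3: m=33, d=41, a=2
  k=4: m=49, d=1, a=98
d=1 and a=2a₀=98 at k=4, so the next step gives (m, d) = (49, 41) again — its k=1 value — and the period has length 4.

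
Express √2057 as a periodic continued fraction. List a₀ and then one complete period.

a₀ = ⌊√2057⌋ = 45.

[45; 2, 1, 4, 1, 2, 90]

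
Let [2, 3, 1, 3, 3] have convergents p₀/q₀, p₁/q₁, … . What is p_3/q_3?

Using pₖ = aₖpₖ₋₁ + pₖ₋₂, qₖ = aₖqₖ₋₁ + qₖ₋₂ (with p₋₁=1, p₋₂=0, q₋₁=0, q₋₂=1):
  k=0: a=2, p=2, q=1
  k=1: a=3, p=7, q=3
  k=2: a=1, p=9, q=4
  k=3: a=3, p=34, q=15

34/15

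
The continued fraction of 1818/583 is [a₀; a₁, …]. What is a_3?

4

1818 = 3·583 + 69   →  a_0 = 3
583 = 8·69 + 31   →  a_1 = 8
69 = 2·31 + 7   →  a_2 = 2
31 = 4·7 + 3   →  a_3 = 4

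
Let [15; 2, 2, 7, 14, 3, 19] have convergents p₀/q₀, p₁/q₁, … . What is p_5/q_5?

Using pₖ = aₖpₖ₋₁ + pₖ₋₂, qₖ = aₖqₖ₋₁ + qₖ₋₂ (with p₋₁=1, p₋₂=0, q₋₁=0, q₋₂=1):
  k=0: a=15, p=15, q=1
  k=1: a=2, p=31, q=2
  k=2: a=2, p=77, q=5
  k=3: a=7, p=570, q=37
  k=4: a=14, p=8057, q=523
  k=5: a=3, p=24741, q=1606

24741/1606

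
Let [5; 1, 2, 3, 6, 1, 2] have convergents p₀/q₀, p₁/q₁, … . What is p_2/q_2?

17/3

Using pₖ = aₖpₖ₋₁ + pₖ₋₂, qₖ = aₖqₖ₋₁ + qₖ₋₂ (with p₋₁=1, p₋₂=0, q₋₁=0, q₋₂=1):
  k=0: a=5, p=5, q=1
  k=1: a=1, p=6, q=1
  k=2: a=2, p=17, q=3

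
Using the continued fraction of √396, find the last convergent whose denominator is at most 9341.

√396 = [19; 1, 8, 1, 38, …] (period length 4).
Convergents:
  p_0/q_0 = 19/1
  p_1/q_1 = 20/1
  p_2/q_2 = 179/9
  p_3/q_3 = 199/10
  p_4/q_4 = 7741/389
  p_5/q_5 = 7940/399
  p_6/q_6 = 71261/3581
  p_7/q_7 = 79201/3980
  p_8/q_8 = 3080899/154821
q_7 = 3980 ≤ 9341 < 154821 = q_8, so the answer is 79201/3980.

79201/3980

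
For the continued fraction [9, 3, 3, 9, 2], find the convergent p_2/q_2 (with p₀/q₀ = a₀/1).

93/10

Using pₖ = aₖpₖ₋₁ + pₖ₋₂, qₖ = aₖqₖ₋₁ + qₖ₋₂ (with p₋₁=1, p₋₂=0, q₋₁=0, q₋₂=1):
  k=0: a=9, p=9, q=1
  k=1: a=3, p=28, q=3
  k=2: a=3, p=93, q=10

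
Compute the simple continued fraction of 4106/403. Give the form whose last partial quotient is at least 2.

4106 = 10×403 + 76
403 = 5×76 + 23
76 = 3×23 + 7
23 = 3×7 + 2
7 = 3×2 + 1
2 = 2×1 + 0  (stop)
So 4106/403 = [10; 5, 3, 3, 3, 2].

[10; 5, 3, 3, 3, 2]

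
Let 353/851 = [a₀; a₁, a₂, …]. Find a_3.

2

353 = 0·851 + 353   →  a_0 = 0
851 = 2·353 + 145   →  a_1 = 2
353 = 2·145 + 63   →  a_2 = 2
145 = 2·63 + 19   →  a_3 = 2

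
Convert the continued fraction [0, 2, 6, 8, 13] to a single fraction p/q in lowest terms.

Fold from the inside: start with 13/1.
  8 + 1/13 = 105/13
  6 + 13/105 = 643/105
  2 + 105/643 = 1391/643
  0 + 643/1391 = 643/1391

643/1391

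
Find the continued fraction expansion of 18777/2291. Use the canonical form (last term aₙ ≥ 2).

[8; 5, 9, 1, 3, 5, 2]

18777 = 8×2291 + 449
2291 = 5×449 + 46
449 = 9×46 + 35
46 = 1×35 + 11
35 = 3×11 + 2
11 = 5×2 + 1
2 = 2×1 + 0  (stop)
So 18777/2291 = [8; 5, 9, 1, 3, 5, 2].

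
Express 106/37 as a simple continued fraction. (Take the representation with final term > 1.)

106 = 2*37 + 32
37 = 1*32 + 5
32 = 6*5 + 2
5 = 2*2 + 1
2 = 2*1 + 0  (stop)
So 106/37 = [2; 1, 6, 2, 2].

[2; 1, 6, 2, 2]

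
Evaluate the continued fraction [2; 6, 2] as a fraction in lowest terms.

28/13

Fold from the inside: start with 2/1.
  6 + 1/2 = 13/2
  2 + 2/13 = 28/13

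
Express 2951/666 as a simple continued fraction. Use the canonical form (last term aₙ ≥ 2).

[4; 2, 3, 8, 2, 1, 3]

2951 = 4*666 + 287
666 = 2*287 + 92
287 = 3*92 + 11
92 = 8*11 + 4
11 = 2*4 + 3
4 = 1*3 + 1
3 = 3*1 + 0  (stop)
So 2951/666 = [4; 2, 3, 8, 2, 1, 3].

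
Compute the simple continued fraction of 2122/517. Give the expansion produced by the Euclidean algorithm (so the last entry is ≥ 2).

2122 = 4×517 + 54
517 = 9×54 + 31
54 = 1×31 + 23
31 = 1×23 + 8
23 = 2×8 + 7
8 = 1×7 + 1
7 = 7×1 + 0  (stop)
So 2122/517 = [4; 9, 1, 1, 2, 1, 7].

[4; 9, 1, 1, 2, 1, 7]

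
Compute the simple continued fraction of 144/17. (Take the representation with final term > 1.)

[8; 2, 8]

144 = 8×17 + 8
17 = 2×8 + 1
8 = 8×1 + 0  (stop)
So 144/17 = [8; 2, 8].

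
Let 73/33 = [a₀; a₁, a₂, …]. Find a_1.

73 = 2·33 + 7   →  a_0 = 2
33 = 4·7 + 5   →  a_1 = 4

4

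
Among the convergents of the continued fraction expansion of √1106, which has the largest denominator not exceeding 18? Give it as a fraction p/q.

√1106 = [33; 3, 1, 8, 1, 3, 66, …] (period length 6).
Convergents:
  p_0/q_0 = 33/1
  p_1/q_1 = 100/3
  p_2/q_2 = 133/4
  p_3/q_3 = 1164/35
q_2 = 4 ≤ 18 < 35 = q_3, so the answer is 133/4.

133/4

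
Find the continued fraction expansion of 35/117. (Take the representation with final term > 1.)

35 = 0*117 + 35
117 = 3*35 + 12
35 = 2*12 + 11
12 = 1*11 + 1
11 = 11*1 + 0  (stop)
So 35/117 = [0; 3, 2, 1, 11].

[0; 3, 2, 1, 11]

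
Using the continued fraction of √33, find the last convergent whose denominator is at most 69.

270/47

√33 = [5; 1, 2, 1, 10, …] (period length 4).
Convergents:
  p_0/q_0 = 5/1
  p_1/q_1 = 6/1
  p_2/q_2 = 17/3
  p_3/q_3 = 23/4
  p_4/q_4 = 247/43
  p_5/q_5 = 270/47
  p_6/q_6 = 787/137
q_5 = 47 ≤ 69 < 137 = q_6, so the answer is 270/47.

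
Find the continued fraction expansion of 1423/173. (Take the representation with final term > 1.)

1423 = 8·173 + 39
173 = 4·39 + 17
39 = 2·17 + 5
17 = 3·5 + 2
5 = 2·2 + 1
2 = 2·1 + 0  (stop)
So 1423/173 = [8; 4, 2, 3, 2, 2].

[8; 4, 2, 3, 2, 2]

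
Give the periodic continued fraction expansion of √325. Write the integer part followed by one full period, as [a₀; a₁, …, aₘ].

a₀ = ⌊√325⌋ = 18.
With m₀=0, d₀=1 and mₖ₊₁ = dₖaₖ − mₖ, dₖ₊₁ = (n − mₖ₊₁²)/dₖ, aₖ₊₁ = ⌊(a₀+mₖ₊₁)/dₖ₊₁⌋:
  k=1: m=18, d=1, a=36
d=1 and a=2a₀=36 at k=1, so the next step gives (m, d) = (18, 1) again — its k=1 value — and the period has length 1.

[18; 36]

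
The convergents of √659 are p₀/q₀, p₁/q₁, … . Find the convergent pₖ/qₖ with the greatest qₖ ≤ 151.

√659 = [25; 1, 2, 25, 2, 1, 50, …] (period length 6).
Convergents:
  p_0/q_0 = 25/1
  p_1/q_1 = 26/1
  p_2/q_2 = 77/3
  p_3/q_3 = 1951/76
  p_4/q_4 = 3979/155
q_3 = 76 ≤ 151 < 155 = q_4, so the answer is 1951/76.

1951/76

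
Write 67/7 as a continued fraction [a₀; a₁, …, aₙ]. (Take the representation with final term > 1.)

67 = 9*7 + 4
7 = 1*4 + 3
4 = 1*3 + 1
3 = 3*1 + 0  (stop)
So 67/7 = [9; 1, 1, 3].

[9; 1, 1, 3]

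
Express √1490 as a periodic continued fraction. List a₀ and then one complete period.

[38; 1, 1, 1, 1, 76]

a₀ = ⌊√1490⌋ = 38.
With m₀=0, d₀=1 and mₖ₊₁ = dₖaₖ − mₖ, dₖ₊₁ = (n − mₖ₊₁²)/dₖ, aₖ₊₁ = ⌊(a₀+mₖ₊₁)/dₖ₊₁⌋:
  k=1: m=38, d=46, a=1
  k=2: m=8, d=31, a=1
  k=3: m=23, d=31, a=1
  k=4: m=8, d=46, a=1
  k=5: m=38, d=1, a=76
d=1 and a=2a₀=76 at k=5, so the next step gives (m, d) = (38, 46) again — its k=1 value — and the period has length 5.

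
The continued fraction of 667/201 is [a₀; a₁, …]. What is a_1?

3

667 = 3·201 + 64   →  a_0 = 3
201 = 3·64 + 9   →  a_1 = 3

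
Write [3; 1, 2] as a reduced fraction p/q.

11/3

Using pₖ = aₖpₖ₋₁ + pₖ₋₂ and qₖ = aₖqₖ₋₁ + qₖ₋₂:
  k=0: a=3, p=3, q=1
  k=1: a=1, p=4, q=1
  k=2: a=2, p=11, q=3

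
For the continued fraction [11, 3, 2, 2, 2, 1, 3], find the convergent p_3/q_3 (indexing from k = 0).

Using pₖ = aₖpₖ₋₁ + pₖ₋₂, qₖ = aₖqₖ₋₁ + qₖ₋₂ (with p₋₁=1, p₋₂=0, q₋₁=0, q₋₂=1):
  k=0: a=11, p=11, q=1
  k=1: a=3, p=34, q=3
  k=2: a=2, p=79, q=7
  k=3: a=2, p=192, q=17

192/17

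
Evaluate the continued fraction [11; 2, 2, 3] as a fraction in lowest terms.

Fold from the inside: start with 3/1.
  2 + 1/3 = 7/3
  2 + 3/7 = 17/7
  11 + 7/17 = 194/17

194/17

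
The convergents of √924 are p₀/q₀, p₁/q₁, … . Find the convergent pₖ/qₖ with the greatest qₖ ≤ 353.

4590/151

√924 = [30; 2, 1, 1, 14, 1, 1, 2, 60, …] (period length 8).
Convergents:
  p_0/q_0 = 30/1
  p_1/q_1 = 61/2
  p_2/q_2 = 91/3
  p_3/q_3 = 152/5
  p_4/q_4 = 2219/73
  p_5/q_5 = 2371/78
  p_6/q_6 = 4590/151
  p_7/q_7 = 11551/380
q_6 = 151 ≤ 353 < 380 = q_7, so the answer is 4590/151.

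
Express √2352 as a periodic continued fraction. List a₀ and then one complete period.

a₀ = ⌊√2352⌋ = 48.
With m₀=0, d₀=1 and mₖ₊₁ = dₖaₖ − mₖ, dₖ₊₁ = (n − mₖ₊₁²)/dₖ, aₖ₊₁ = ⌊(a₀+mₖ₊₁)/dₖ₊₁⌋:
  k=1: m=48, d=48, a=2
  k=2: m=48, d=1, a=96
d=1 and a=2a₀=96 at k=2, so the next step gives (m, d) = (48, 48) again — its k=1 value — and the period has length 2.

[48; 2, 96]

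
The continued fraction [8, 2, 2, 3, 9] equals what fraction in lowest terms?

Fold from the inside: start with 9/1.
  3 + 1/9 = 28/9
  2 + 9/28 = 65/28
  2 + 28/65 = 158/65
  8 + 65/158 = 1329/158

1329/158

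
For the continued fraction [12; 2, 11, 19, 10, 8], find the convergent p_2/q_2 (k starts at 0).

287/23

Using pₖ = aₖpₖ₋₁ + pₖ₋₂, qₖ = aₖqₖ₋₁ + qₖ₋₂ (with p₋₁=1, p₋₂=0, q₋₁=0, q₋₂=1):
  k=0: a=12, p=12, q=1
  k=1: a=2, p=25, q=2
  k=2: a=11, p=287, q=23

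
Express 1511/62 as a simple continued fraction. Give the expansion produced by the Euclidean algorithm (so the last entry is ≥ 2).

1511 = 24·62 + 23
62 = 2·23 + 16
23 = 1·16 + 7
16 = 2·7 + 2
7 = 3·2 + 1
2 = 2·1 + 0  (stop)
So 1511/62 = [24; 2, 1, 2, 3, 2].

[24; 2, 1, 2, 3, 2]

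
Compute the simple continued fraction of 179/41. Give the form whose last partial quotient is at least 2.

[4; 2, 1, 2, 1, 3]

179 = 4×41 + 15
41 = 2×15 + 11
15 = 1×11 + 4
11 = 2×4 + 3
4 = 1×3 + 1
3 = 3×1 + 0  (stop)
So 179/41 = [4; 2, 1, 2, 1, 3].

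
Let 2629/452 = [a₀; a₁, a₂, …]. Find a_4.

2629 = 5·452 + 369   →  a_0 = 5
452 = 1·369 + 83   →  a_1 = 1
369 = 4·83 + 37   →  a_2 = 4
83 = 2·37 + 9   →  a_3 = 2
37 = 4·9 + 1   →  a_4 = 4

4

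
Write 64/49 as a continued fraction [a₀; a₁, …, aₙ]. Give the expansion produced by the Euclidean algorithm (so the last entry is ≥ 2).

64 = 1·49 + 15
49 = 3·15 + 4
15 = 3·4 + 3
4 = 1·3 + 1
3 = 3·1 + 0  (stop)
So 64/49 = [1; 3, 3, 1, 3].

[1; 3, 3, 1, 3]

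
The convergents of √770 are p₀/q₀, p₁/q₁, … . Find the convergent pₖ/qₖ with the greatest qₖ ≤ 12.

111/4

√770 = [27; 1, 2, 1, 54, …] (period length 4).
Convergents:
  p_0/q_0 = 27/1
  p_1/q_1 = 28/1
  p_2/q_2 = 83/3
  p_3/q_3 = 111/4
  p_4/q_4 = 6077/219
q_3 = 4 ≤ 12 < 219 = q_4, so the answer is 111/4.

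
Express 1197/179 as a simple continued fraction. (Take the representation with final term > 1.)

[6; 1, 2, 5, 11]

1197 = 6×179 + 123
179 = 1×123 + 56
123 = 2×56 + 11
56 = 5×11 + 1
11 = 11×1 + 0  (stop)
So 1197/179 = [6; 1, 2, 5, 11].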